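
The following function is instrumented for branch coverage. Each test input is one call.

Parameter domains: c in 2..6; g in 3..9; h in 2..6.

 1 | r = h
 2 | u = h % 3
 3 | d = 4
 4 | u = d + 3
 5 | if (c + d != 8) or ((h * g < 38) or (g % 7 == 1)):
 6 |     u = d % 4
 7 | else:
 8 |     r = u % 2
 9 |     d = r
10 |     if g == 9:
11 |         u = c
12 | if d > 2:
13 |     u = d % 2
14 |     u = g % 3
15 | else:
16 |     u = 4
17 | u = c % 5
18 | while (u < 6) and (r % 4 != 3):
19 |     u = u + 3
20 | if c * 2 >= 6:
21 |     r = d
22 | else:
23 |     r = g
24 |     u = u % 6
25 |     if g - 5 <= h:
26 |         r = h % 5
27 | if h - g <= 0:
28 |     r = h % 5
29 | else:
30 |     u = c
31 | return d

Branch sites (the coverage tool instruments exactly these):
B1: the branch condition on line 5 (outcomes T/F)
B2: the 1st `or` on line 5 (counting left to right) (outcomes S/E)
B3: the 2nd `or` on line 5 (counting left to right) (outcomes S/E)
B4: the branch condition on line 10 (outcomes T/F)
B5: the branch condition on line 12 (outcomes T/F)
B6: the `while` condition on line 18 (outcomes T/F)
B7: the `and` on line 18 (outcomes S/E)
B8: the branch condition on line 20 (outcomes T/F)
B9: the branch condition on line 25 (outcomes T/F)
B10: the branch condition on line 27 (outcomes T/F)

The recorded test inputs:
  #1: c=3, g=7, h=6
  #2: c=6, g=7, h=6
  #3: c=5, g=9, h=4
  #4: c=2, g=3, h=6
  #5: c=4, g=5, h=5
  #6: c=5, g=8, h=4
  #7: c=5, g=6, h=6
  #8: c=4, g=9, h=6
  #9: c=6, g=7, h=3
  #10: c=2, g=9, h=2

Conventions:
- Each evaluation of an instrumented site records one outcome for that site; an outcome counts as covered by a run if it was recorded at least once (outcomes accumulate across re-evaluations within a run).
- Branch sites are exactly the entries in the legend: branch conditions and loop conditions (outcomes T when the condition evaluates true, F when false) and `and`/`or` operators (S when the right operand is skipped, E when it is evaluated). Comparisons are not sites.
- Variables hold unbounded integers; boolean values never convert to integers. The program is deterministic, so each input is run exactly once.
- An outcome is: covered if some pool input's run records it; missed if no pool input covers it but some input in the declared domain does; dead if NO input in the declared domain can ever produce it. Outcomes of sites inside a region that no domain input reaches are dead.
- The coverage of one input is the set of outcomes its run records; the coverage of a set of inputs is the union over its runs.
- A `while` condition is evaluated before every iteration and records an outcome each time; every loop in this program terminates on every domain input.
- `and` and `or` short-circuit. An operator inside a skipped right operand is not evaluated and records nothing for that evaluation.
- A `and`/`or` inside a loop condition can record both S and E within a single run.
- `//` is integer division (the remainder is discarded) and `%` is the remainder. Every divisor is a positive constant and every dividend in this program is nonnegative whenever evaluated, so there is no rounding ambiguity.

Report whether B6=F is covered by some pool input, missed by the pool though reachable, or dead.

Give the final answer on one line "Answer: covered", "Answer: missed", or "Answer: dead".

B6=F is recorded by pool input(s) 1, 2, 3, 4, 5, 6, 7, 8, 9, 10 -> covered

Answer: covered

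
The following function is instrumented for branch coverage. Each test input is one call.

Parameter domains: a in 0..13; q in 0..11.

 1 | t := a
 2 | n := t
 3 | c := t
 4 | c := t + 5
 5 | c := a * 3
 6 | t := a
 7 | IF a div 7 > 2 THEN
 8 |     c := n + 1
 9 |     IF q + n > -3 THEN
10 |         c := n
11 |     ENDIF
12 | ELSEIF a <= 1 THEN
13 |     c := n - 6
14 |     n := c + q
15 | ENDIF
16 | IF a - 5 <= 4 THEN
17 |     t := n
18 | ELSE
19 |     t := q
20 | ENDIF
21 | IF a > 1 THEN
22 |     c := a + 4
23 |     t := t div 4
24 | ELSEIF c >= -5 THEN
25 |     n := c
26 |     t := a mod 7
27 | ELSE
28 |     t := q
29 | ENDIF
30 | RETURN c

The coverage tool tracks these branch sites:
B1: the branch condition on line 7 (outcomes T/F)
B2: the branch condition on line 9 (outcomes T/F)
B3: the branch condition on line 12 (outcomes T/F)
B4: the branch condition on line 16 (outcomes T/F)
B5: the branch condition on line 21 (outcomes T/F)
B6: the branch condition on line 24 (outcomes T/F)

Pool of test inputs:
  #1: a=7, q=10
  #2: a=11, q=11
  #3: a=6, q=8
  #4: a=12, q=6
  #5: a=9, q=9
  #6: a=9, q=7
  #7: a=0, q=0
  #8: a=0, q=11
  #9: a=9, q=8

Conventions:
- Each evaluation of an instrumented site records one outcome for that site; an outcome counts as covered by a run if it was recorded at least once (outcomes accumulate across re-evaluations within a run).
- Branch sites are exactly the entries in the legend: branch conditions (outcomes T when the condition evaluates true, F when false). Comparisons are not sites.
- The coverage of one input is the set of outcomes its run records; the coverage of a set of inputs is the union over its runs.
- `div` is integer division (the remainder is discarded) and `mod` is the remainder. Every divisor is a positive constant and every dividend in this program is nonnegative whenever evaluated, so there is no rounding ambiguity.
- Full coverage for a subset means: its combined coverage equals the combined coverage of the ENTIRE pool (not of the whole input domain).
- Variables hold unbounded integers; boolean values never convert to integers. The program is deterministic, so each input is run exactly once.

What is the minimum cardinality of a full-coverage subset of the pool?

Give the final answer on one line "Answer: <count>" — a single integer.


run #1 (a=7, q=10) runs B1->F, B3->F, B4->T, B5->T; records B1=F, B3=F, B4=T, B5=T
run #2 (a=11, q=11) runs B1->F, B3->F, B4->F, B5->T; records B1=F, B3=F, B4=F, B5=T
run #3 (a=6, q=8) runs B1->F, B3->F, B4->T, B5->T; records B1=F, B3=F, B4=T, B5=T
run #4 (a=12, q=6) runs B1->F, B3->F, B4->F, B5->T; records B1=F, B3=F, B4=F, B5=T
run #5 (a=9, q=9) runs B1->F, B3->F, B4->T, B5->T; records B1=F, B3=F, B4=T, B5=T
run #6 (a=9, q=7) runs B1->F, B3->F, B4->T, B5->T; records B1=F, B3=F, B4=T, B5=T
run #7 (a=0, q=0) runs B1->F, B3->T, B4->T, B5->F, B6->F; records B1=F, B3=T, B4=T, B5=F, B6=F
run #8 (a=0, q=11) runs B1->F, B3->T, B4->T, B5->F, B6->F; records B1=F, B3=T, B4=T, B5=F, B6=F
run #9 (a=9, q=8) runs B1->F, B3->F, B4->T, B5->T; records B1=F, B3=F, B4=T, B5=T
pool-wide coverage (8 outcomes): B1=F, B3=T, B3=F, B4=T, B4=F, B5=T, B5=F, B6=F
every size-1 subset falls short of the 8 outcomes (best: 5/8)
inputs {2, 7} (size 2) cover everything; no size-2 subset with a lexicographically smaller index list covers all 8
Answer: 2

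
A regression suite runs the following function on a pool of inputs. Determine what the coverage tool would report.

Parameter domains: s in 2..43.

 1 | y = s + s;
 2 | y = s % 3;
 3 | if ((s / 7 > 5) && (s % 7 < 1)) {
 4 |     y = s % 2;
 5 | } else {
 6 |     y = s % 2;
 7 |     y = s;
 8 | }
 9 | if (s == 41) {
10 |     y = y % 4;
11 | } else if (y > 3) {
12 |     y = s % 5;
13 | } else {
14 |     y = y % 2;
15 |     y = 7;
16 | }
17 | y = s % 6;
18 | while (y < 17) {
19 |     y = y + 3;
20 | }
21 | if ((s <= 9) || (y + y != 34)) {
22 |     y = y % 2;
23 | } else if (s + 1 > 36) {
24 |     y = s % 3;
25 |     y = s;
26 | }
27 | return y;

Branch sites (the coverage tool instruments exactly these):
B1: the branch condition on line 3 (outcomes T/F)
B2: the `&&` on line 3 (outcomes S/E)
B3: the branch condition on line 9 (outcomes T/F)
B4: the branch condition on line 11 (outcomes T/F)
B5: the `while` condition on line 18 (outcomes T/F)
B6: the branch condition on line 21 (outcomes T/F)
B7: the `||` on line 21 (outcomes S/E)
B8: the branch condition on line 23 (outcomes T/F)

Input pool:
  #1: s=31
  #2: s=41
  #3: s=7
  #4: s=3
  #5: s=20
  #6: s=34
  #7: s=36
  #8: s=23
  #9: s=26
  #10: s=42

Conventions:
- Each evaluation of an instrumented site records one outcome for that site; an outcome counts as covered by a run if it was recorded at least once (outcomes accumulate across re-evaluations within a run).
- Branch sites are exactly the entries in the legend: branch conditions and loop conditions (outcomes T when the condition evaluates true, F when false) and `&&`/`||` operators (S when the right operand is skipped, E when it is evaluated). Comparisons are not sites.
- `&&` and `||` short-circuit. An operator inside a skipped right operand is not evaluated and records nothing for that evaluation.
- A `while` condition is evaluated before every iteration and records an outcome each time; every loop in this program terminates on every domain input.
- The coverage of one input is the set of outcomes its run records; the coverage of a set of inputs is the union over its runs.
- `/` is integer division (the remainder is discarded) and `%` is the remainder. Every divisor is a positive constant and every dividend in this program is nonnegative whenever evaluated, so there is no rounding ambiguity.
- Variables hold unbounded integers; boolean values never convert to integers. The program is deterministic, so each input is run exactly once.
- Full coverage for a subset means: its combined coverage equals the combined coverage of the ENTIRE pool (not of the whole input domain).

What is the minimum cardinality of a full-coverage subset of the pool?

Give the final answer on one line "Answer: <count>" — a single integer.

input #1 (s=31): events B2->S, B1->F, B3->F, B4->T, B5->T, B5->T, B5->T, B5->T, B5->T, B5->T, B5->F, B7->E, B6->T; covers B1=F, B2=S, B3=F, B4=T, B5=T, B5=F, B6=T, B7=E
input #2 (s=41): events B2->S, B1->F, B3->T, B5->T, B5->T, B5->T, B5->T, B5->F, B7->E, B6->F, B8->T; covers B1=F, B2=S, B3=T, B5=T, B5=F, B6=F, B7=E, B8=T
input #3 (s=7): events B2->S, B1->F, B3->F, B4->T, B5->T, B5->T, B5->T, B5->T, B5->T, B5->T, B5->F, B7->S, B6->T; covers B1=F, B2=S, B3=F, B4=T, B5=T, B5=F, B6=T, B7=S
input #4 (s=3): events B2->S, B1->F, B3->F, B4->F, B5->T, B5->T, B5->T, B5->T, B5->T, B5->F, B7->S, B6->T; covers B1=F, B2=S, B3=F, B4=F, B5=T, B5=F, B6=T, B7=S
input #5 (s=20): events B2->S, B1->F, B3->F, B4->T, B5->T, B5->T, B5->T, B5->T, B5->T, B5->F, B7->E, B6->F, B8->F; covers B1=F, B2=S, B3=F, B4=T, B5=T, B5=F, B6=F, B7=E, B8=F
input #6 (s=34): events B2->S, B1->F, B3->F, B4->T, B5->T, B5->T, B5->T, B5->T, B5->T, B5->F, B7->E, B6->T; covers B1=F, B2=S, B3=F, B4=T, B5=T, B5=F, B6=T, B7=E
input #7 (s=36): events B2->S, B1->F, B3->F, B4->T, B5->T, B5->T, B5->T, B5->T, B5->T, B5->T, B5->F, B7->E, B6->T; covers B1=F, B2=S, B3=F, B4=T, B5=T, B5=F, B6=T, B7=E
input #8 (s=23): events B2->S, B1->F, B3->F, B4->T, B5->T, B5->T, B5->T, B5->T, B5->F, B7->E, B6->F, B8->F; covers B1=F, B2=S, B3=F, B4=T, B5=T, B5=F, B6=F, B7=E, B8=F
input #9 (s=26): events B2->S, B1->F, B3->F, B4->T, B5->T, B5->T, B5->T, B5->T, B5->T, B5->F, B7->E, B6->F, B8->F; covers B1=F, B2=S, B3=F, B4=T, B5=T, B5=F, B6=F, B7=E, B8=F
input #10 (s=42): events B2->E, B1->T, B3->F, B4->F, B5->T, B5->T, B5->T, B5->T, B5->T, B5->T, B5->F, B7->E, B6->T; covers B1=T, B2=E, B3=F, B4=F, B5=T, B5=F, B6=T, B7=E
the full pool covers 16 outcomes: B1=T, B1=F, B2=S, B2=E, B3=T, B3=F, B4=T, B4=F, B5=T, B5=F, B6=T, B6=F, B7=S, B7=E, B8=T, B8=F
every size-1 subset falls short of the 16 outcomes (best: 9/16)
every size-2 subset falls short of the 16 outcomes (best: 13/16)
every size-3 subset falls short of the 16 outcomes (best: 15/16)
at size 4, {2, 3, 5, 10} reaches all 16 outcomes; every lexicographically earlier size-4 subset fails

Answer: 4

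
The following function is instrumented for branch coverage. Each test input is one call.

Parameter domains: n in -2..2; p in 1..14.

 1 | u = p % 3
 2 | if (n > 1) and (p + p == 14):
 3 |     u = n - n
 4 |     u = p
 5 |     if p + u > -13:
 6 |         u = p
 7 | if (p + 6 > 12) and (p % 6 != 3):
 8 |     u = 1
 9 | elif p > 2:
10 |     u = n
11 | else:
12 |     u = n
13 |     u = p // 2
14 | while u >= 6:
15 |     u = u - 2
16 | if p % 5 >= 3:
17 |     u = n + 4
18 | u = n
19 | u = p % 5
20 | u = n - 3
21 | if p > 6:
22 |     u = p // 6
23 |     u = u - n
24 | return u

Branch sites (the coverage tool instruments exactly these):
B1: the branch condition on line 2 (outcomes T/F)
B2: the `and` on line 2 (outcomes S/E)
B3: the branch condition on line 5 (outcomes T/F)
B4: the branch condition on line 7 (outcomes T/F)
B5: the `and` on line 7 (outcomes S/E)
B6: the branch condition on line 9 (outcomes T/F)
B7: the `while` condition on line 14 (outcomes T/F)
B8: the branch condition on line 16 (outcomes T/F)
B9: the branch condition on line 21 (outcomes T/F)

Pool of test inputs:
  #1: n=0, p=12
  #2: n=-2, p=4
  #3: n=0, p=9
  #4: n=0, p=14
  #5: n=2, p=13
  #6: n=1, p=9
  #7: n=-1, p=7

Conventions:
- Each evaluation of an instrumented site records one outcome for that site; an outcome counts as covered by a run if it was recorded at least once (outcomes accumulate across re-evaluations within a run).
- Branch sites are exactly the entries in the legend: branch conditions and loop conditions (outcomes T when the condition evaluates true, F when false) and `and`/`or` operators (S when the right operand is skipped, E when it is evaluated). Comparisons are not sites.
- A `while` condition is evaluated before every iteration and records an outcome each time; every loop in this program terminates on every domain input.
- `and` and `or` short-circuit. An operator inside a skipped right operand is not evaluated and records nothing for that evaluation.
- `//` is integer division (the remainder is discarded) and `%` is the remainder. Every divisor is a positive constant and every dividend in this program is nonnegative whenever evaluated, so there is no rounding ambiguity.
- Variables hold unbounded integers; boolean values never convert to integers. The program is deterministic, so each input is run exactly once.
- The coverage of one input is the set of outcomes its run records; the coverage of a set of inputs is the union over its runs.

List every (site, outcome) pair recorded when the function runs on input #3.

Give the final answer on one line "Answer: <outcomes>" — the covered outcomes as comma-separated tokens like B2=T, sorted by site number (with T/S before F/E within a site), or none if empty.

Running input #3 (n=0, p=9), event by event:
  B2->S, B1->F, B5->E, B4->F, B6->T, B7->F, B8->T, B9->T
collecting distinct outcomes: B1=F, B2=S, B4=F, B5=E, B6=T, B7=F, B8=T, B9=T

Answer: B1=F, B2=S, B4=F, B5=E, B6=T, B7=F, B8=T, B9=T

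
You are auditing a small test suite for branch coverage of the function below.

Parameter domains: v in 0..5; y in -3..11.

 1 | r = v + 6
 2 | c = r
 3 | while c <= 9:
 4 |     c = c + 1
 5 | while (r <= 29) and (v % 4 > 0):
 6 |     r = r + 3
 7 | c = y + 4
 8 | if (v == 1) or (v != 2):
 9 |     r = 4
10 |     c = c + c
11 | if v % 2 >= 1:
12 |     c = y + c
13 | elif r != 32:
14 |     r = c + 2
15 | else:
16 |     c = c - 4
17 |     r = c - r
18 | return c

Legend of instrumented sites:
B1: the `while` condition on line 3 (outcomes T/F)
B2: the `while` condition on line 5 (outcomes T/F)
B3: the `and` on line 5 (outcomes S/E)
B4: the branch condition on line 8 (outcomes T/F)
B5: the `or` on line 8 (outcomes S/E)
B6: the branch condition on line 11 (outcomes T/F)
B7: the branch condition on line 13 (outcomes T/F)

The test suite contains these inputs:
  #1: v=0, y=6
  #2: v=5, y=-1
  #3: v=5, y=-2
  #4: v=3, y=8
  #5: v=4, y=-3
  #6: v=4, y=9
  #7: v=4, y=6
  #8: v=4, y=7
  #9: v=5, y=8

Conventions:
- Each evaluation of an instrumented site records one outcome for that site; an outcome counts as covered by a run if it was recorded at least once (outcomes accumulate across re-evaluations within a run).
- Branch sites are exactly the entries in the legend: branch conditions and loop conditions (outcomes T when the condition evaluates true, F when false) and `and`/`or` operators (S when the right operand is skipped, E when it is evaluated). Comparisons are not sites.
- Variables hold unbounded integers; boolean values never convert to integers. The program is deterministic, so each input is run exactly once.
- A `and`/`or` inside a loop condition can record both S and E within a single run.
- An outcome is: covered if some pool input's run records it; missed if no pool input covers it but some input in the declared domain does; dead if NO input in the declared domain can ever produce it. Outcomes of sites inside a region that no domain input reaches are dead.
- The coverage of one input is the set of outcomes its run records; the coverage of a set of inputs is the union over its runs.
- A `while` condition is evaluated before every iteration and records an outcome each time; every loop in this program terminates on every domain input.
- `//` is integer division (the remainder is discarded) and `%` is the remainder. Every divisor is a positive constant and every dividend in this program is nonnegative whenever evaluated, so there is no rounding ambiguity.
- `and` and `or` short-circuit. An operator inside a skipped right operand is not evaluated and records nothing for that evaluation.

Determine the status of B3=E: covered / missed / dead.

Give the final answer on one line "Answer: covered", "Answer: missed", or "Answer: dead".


B3=E is recorded by pool input(s) 1, 2, 3, 4, 5, 6, 7, 8, 9 -> covered
Answer: covered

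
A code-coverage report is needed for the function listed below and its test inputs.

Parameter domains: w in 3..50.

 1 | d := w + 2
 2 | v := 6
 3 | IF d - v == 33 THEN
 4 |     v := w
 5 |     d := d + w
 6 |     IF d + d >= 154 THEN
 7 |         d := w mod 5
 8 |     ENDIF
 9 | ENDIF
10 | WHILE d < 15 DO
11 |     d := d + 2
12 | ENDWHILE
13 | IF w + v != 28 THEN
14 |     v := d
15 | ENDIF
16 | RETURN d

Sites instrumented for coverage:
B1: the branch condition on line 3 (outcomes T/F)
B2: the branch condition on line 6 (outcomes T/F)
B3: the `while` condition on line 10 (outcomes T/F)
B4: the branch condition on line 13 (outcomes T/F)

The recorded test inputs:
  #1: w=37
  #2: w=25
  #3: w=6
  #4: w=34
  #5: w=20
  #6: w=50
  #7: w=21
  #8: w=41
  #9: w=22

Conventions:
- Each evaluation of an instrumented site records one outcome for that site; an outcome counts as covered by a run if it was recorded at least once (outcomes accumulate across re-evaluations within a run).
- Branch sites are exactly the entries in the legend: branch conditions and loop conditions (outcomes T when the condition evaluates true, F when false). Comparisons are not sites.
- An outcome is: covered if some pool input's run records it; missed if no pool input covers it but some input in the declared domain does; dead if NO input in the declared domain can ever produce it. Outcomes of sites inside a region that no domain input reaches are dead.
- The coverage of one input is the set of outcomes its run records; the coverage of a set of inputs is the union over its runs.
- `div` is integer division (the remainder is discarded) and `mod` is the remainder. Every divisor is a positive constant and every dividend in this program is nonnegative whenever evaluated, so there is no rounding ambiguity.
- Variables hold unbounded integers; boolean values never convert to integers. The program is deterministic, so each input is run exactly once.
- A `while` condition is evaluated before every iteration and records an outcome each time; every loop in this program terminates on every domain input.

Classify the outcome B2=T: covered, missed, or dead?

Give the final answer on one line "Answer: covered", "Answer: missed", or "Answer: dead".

no pool input records B2=T
checking all 48 inputs in the declared domain: B2=T is never recorded -> dead

Answer: dead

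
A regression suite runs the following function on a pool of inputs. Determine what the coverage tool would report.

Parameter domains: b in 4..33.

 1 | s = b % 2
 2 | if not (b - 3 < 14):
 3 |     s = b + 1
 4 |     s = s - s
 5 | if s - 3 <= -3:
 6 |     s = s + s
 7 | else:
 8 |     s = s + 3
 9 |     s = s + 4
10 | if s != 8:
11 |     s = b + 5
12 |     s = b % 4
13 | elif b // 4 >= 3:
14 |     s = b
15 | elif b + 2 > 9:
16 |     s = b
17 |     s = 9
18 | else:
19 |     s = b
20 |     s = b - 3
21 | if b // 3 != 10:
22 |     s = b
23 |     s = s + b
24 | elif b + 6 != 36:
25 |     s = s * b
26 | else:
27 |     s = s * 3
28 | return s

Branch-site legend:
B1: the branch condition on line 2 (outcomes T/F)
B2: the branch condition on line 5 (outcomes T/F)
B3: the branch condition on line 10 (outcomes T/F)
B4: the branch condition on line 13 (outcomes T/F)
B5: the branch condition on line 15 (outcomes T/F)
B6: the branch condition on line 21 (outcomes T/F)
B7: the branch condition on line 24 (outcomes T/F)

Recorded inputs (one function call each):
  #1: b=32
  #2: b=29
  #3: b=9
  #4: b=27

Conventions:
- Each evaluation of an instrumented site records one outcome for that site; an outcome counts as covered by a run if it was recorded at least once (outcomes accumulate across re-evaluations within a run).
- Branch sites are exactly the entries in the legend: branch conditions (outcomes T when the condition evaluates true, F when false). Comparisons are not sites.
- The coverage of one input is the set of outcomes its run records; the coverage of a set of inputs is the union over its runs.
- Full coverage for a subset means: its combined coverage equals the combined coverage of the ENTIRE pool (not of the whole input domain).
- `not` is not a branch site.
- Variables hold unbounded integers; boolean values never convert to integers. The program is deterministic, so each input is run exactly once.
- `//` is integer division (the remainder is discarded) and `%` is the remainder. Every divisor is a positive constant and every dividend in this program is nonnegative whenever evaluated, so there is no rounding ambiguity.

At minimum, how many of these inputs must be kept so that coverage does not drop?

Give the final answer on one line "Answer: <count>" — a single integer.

test 1 (b=32) fires B1->T, B2->T, B3->T, B6->F, B7->T; hits B1=T, B2=T, B3=T, B6=F, B7=T
test 2 (b=29) fires B1->T, B2->T, B3->T, B6->T; hits B1=T, B2=T, B3=T, B6=T
test 3 (b=9) fires B1->F, B2->F, B3->F, B4->F, B5->T, B6->T; hits B1=F, B2=F, B3=F, B4=F, B5=T, B6=T
test 4 (b=27) fires B1->T, B2->T, B3->T, B6->T; hits B1=T, B2=T, B3=T, B6=T
the full pool covers 11 outcomes: B1=T, B1=F, B2=T, B2=F, B3=T, B3=F, B4=F, B5=T, B6=T, B6=F, B7=T
size 1 is not enough: best union over all size-1 subsets is 6/11
the canonical winner is {1, 3}: size 2, full 11-outcome coverage, earliest index list among size-2 covers

Answer: 2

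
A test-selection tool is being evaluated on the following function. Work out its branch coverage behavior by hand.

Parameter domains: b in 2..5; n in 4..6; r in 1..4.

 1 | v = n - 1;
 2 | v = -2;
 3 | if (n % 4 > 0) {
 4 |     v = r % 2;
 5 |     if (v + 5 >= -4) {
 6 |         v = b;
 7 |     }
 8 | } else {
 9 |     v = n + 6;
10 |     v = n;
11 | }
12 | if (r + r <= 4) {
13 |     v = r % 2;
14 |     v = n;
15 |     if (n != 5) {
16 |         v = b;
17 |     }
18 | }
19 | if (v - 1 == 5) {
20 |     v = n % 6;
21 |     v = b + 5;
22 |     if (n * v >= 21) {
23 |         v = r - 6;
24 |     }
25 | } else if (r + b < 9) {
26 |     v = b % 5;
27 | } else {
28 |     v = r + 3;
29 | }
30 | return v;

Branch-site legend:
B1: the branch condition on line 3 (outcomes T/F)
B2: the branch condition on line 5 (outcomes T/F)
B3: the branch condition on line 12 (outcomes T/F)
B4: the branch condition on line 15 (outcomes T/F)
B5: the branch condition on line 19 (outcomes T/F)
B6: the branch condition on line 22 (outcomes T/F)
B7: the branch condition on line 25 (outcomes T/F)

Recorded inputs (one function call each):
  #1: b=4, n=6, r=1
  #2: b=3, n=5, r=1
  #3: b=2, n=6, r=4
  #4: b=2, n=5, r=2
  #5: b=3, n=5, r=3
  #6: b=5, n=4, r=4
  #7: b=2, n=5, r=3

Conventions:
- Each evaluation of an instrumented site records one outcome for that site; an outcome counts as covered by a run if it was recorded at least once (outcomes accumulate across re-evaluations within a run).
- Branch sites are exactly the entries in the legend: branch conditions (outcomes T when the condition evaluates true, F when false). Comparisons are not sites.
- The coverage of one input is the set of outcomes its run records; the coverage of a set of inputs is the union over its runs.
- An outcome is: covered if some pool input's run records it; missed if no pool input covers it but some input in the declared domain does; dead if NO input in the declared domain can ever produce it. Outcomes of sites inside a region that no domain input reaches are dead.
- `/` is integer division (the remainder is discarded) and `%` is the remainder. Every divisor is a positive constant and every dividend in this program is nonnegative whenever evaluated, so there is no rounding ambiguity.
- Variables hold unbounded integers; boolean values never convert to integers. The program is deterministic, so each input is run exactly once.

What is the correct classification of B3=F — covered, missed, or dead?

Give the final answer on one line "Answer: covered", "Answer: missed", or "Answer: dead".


B3=F is recorded by pool input(s) 3, 5, 6, 7 -> covered
Answer: covered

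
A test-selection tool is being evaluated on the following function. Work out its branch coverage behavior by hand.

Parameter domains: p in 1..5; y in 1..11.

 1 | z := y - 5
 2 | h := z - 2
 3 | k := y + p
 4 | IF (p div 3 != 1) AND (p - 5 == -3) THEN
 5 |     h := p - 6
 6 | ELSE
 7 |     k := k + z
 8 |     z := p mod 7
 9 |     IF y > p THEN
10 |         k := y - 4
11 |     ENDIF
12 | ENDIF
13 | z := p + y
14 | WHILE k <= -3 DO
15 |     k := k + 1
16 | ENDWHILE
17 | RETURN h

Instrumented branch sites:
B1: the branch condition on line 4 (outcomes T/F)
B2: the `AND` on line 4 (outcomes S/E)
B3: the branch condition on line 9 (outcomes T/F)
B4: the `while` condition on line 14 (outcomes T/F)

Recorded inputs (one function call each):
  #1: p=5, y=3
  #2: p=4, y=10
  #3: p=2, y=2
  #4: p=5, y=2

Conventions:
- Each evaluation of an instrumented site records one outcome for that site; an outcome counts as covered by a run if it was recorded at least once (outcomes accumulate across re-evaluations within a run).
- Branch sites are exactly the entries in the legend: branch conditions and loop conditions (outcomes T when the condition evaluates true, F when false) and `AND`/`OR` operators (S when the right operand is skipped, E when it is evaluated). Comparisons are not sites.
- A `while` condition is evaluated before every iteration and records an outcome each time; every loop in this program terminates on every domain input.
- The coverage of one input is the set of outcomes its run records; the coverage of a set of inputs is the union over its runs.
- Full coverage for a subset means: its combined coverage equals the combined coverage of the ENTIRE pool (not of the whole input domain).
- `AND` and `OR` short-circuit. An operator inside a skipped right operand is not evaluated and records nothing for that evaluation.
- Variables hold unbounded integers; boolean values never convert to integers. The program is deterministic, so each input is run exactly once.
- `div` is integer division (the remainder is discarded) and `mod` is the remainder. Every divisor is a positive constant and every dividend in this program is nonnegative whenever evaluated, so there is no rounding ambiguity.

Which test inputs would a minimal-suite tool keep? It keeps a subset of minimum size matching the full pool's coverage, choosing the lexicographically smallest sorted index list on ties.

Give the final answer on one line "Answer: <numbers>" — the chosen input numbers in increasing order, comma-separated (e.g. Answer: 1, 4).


input #1 (p=5, y=3): events B2->S, B1->F, B3->F, B4->F; covers B1=F, B2=S, B3=F, B4=F
input #2 (p=4, y=10): events B2->S, B1->F, B3->T, B4->F; covers B1=F, B2=S, B3=T, B4=F
input #3 (p=2, y=2): events B2->E, B1->T, B4->F; covers B1=T, B2=E, B4=F
input #4 (p=5, y=2): events B2->S, B1->F, B3->F, B4->F; covers B1=F, B2=S, B3=F, B4=F
together the pool reaches 7 outcomes: B1=T, B1=F, B2=S, B2=E, B3=T, B3=F, B4=F
no size-1 subset reaches all 7 outcomes (best union: 4/7)
no size-2 subset reaches all 7 outcomes (best union: 6/7)
inputs {1, 2, 3} (size 3) cover everything; no size-3 subset with a lexicographically smaller index list covers all 7
Answer: 1, 2, 3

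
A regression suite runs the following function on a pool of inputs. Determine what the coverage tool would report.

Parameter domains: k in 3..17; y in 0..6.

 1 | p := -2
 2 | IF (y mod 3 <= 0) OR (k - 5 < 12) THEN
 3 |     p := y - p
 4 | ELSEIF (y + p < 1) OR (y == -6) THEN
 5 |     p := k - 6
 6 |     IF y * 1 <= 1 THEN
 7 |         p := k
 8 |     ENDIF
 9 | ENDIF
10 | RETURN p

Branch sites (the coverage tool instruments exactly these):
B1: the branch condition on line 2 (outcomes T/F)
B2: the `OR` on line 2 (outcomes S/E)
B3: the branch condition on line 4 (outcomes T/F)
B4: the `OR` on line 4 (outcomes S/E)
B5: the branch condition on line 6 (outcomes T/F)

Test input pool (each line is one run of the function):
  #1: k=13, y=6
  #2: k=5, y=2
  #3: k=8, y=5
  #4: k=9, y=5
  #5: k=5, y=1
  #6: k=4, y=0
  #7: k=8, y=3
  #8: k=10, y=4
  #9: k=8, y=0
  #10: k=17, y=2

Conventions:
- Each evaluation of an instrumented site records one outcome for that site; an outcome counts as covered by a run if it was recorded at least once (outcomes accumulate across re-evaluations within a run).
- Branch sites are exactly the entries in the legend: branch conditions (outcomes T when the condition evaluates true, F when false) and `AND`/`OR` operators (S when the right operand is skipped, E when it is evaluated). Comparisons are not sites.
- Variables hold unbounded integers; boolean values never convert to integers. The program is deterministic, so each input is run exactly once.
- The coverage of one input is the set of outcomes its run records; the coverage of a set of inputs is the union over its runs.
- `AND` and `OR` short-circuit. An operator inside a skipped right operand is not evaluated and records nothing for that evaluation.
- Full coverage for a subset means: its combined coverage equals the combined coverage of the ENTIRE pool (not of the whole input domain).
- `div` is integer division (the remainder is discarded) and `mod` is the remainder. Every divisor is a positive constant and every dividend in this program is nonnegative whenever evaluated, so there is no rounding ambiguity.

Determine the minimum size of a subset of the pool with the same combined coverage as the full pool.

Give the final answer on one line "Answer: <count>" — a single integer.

run #1 (k=13, y=6) runs B2->S, B1->T; records B1=T, B2=S
run #2 (k=5, y=2) runs B2->E, B1->T; records B1=T, B2=E
run #3 (k=8, y=5) runs B2->E, B1->T; records B1=T, B2=E
run #4 (k=9, y=5) runs B2->E, B1->T; records B1=T, B2=E
run #5 (k=5, y=1) runs B2->E, B1->T; records B1=T, B2=E
run #6 (k=4, y=0) runs B2->S, B1->T; records B1=T, B2=S
run #7 (k=8, y=3) runs B2->S, B1->T; records B1=T, B2=S
run #8 (k=10, y=4) runs B2->E, B1->T; records B1=T, B2=E
run #9 (k=8, y=0) runs B2->S, B1->T; records B1=T, B2=S
run #10 (k=17, y=2) runs B2->E, B1->F, B4->S, B3->T, B5->F; records B1=F, B2=E, B3=T, B4=S, B5=F
the full pool covers 7 outcomes: B1=T, B1=F, B2=S, B2=E, B3=T, B4=S, B5=F
checked all size-1 subsets: none covers 7 outcomes (max 5/7)
the canonical winner is {1, 10}: size 2, full 7-outcome coverage, earliest index list among size-2 covers

Answer: 2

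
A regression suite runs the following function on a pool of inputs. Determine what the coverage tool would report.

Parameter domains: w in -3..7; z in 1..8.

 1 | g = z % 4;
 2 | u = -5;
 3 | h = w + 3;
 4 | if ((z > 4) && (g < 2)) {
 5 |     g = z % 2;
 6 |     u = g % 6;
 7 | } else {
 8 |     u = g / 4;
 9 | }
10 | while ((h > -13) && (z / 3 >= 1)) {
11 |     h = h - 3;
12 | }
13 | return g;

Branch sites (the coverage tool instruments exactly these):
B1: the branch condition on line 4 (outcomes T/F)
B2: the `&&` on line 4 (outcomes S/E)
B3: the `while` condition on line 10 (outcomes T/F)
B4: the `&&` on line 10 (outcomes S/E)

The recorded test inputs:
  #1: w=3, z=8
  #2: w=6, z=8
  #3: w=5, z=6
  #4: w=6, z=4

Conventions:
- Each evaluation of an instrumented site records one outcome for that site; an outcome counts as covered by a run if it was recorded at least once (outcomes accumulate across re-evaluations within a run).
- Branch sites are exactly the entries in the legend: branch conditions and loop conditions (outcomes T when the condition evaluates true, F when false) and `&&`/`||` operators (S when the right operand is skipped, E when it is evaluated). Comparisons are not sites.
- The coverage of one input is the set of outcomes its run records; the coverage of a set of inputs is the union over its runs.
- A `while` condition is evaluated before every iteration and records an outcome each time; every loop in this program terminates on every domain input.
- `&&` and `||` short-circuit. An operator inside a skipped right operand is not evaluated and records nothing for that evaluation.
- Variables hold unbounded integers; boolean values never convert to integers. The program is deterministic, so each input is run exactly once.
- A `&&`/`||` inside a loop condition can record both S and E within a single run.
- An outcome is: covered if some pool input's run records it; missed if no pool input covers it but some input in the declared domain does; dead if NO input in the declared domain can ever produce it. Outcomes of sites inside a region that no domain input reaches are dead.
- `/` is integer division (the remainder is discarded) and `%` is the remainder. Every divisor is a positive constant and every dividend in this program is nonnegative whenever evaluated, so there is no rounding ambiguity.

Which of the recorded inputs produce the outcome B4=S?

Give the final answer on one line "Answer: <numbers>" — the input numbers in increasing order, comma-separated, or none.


input #1 (w=3, z=8): covers B4=S
input #2 (w=6, z=8): covers B4=S
input #3 (w=5, z=6): covers B4=S
input #4 (w=6, z=4): covers B4=S
Answer: 1, 2, 3, 4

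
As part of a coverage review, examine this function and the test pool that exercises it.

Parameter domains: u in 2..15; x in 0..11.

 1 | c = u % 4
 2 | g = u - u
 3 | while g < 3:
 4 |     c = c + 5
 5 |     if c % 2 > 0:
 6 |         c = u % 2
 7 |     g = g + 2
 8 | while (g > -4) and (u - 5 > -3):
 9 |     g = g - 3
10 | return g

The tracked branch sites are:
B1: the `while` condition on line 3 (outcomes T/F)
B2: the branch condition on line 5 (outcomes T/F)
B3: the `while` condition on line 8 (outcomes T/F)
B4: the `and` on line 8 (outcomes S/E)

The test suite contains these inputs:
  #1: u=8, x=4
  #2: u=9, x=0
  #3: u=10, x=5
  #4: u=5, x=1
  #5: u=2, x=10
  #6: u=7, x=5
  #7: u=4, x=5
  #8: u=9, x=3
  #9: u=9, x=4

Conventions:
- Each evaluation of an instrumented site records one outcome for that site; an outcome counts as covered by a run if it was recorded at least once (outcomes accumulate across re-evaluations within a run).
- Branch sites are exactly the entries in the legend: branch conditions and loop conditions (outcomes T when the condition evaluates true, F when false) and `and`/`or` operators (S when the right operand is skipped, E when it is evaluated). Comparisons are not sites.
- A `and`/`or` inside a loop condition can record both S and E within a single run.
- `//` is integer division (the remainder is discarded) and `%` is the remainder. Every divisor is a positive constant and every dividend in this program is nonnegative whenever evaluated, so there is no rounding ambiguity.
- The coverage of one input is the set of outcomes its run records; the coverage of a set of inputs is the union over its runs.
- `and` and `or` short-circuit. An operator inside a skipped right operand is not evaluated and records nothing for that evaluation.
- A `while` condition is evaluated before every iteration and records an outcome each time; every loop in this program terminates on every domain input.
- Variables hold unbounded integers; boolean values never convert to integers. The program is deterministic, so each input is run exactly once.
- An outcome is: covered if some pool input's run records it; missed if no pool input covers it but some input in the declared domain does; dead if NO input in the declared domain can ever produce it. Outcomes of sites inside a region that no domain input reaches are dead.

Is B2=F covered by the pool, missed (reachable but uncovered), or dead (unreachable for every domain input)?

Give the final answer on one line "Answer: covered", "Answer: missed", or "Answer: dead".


B2=F is recorded by pool input(s) 2, 4, 6, 8, 9 -> covered
Answer: covered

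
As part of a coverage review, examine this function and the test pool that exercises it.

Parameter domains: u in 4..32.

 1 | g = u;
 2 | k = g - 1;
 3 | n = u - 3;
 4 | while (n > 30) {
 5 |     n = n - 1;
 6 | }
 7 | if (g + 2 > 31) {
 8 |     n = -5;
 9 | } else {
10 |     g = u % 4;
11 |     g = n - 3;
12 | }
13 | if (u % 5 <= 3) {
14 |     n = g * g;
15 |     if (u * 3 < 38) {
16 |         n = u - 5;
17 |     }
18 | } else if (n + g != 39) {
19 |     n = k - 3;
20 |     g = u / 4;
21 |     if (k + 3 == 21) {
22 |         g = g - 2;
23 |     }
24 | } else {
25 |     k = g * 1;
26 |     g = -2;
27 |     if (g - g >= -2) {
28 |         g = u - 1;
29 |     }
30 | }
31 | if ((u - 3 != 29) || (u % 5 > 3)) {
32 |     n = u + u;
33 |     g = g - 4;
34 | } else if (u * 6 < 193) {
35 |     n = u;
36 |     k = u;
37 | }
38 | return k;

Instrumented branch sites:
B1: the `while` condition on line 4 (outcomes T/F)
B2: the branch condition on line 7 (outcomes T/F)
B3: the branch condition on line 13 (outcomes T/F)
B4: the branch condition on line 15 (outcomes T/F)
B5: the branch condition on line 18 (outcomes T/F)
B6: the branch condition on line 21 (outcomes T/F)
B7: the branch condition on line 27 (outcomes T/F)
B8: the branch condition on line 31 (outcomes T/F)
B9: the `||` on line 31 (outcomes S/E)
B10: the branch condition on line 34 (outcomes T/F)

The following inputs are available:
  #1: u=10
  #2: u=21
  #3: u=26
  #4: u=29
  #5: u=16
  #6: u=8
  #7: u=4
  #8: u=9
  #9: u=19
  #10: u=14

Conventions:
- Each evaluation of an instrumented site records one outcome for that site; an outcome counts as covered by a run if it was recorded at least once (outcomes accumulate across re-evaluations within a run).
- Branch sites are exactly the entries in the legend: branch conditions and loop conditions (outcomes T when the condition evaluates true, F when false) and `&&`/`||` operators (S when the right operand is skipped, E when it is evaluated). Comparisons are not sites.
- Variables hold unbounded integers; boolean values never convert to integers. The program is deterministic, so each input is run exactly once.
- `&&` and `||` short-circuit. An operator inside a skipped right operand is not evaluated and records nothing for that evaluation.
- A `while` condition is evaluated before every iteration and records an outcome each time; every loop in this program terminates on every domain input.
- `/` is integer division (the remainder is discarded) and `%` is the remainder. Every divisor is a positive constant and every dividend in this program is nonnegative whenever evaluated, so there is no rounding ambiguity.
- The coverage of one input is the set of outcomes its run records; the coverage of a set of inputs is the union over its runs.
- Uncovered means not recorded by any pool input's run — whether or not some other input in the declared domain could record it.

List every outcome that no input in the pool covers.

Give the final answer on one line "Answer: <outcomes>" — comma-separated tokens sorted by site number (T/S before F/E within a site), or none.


test 1 (u=10) hits B1=F, B2=F, B3=T, B4=T, B8=T, B9=S
test 2 (u=21) hits B1=F, B2=F, B3=T, B4=F, B8=T, B9=S
test 3 (u=26) hits B1=F, B2=F, B3=T, B4=F, B8=T, B9=S
test 4 (u=29) hits B1=F, B2=F, B3=F, B5=T, B6=F, B8=T, B9=S
test 5 (u=16) hits B1=F, B2=F, B3=T, B4=F, B8=T, B9=S
test 6 (u=8) hits B1=F, B2=F, B3=T, B4=T, B8=T, B9=S
test 7 (u=4) hits B1=F, B2=F, B3=F, B5=T, B6=F, B8=T, B9=S
test 8 (u=9) hits B1=F, B2=F, B3=F, B5=T, B6=F, B8=T, B9=S
test 9 (u=19) hits B1=F, B2=F, B3=F, B5=T, B6=T, B8=T, B9=S
test 10 (u=14) hits B1=F, B2=F, B3=F, B5=T, B6=F, B8=T, B9=S
union over the pool: B1=F, B2=F, B3=T, B3=F, B4=T, B4=F, B5=T, B6=T, B6=F, B8=T, B9=S
uncovered (9 of 20): B1=T, B2=T, B5=F, B7=T, B7=F, B8=F, B9=E, B10=T, B10=F
Answer: B1=T, B2=T, B5=F, B7=T, B7=F, B8=F, B9=E, B10=T, B10=F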